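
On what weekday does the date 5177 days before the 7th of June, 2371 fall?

First find the weekday of Jun 7, 2371. Doomsday rule: the anchor day for the 2300s is Wednesday. For year 71: 71÷12 = 5 r 11, and 11÷4 = 2, so 5+11+2 = 18.
Wednesday + 18 ≡ Sunday — that's 2371's doomsday.
In June the doomsday date is Jun 6.
Jun 7 is 1 day after Jun 6; 1 mod 7 = 1, so Sunday + 1 = Monday.
5177 mod 7 = 4, so 5177 days before a Monday is Monday − 4 = Thursday.

Thursday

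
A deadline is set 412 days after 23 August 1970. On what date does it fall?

+365 (one year) → Aug 23, 1971 (47 left).
Aug has 31 days: +9 → Sep 1, 1971 (38 left).
Sep has 30 days: +30 → Oct 1, 1971 (8 left).
+8 → Oct 9, 1971.

October 9, 1971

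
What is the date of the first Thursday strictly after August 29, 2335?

September 5, 2335

Aug 29, 2335 is a Thursday.
From Thursday to the next Thursday is 7 days.
Aug 29, 2335 + 7 = Sep 5, 2335.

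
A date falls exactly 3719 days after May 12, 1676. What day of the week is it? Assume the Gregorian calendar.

May 12, 1676 is a Tuesday.
3719 mod 7 = 2, so 3719 days after a Tuesday is Tuesday + 2 = Thursday.

Thursday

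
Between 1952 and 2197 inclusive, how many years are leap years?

61

Multiples of 4 in [1952,2197]: 62.
Of those, multiples of 100: 2 (not leap unless ÷400).
Multiples of 400: 1.
Leap years = 62 − 2 + 1 = 61.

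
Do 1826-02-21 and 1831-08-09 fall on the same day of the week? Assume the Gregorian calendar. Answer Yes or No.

Yes

From Feb 21, 1826 to Aug 9, 1831 is 1995 days.
1995 mod 7 = 0, so they are the same weekday.
(Feb 21, 1826 is a Tuesday; Aug 9, 1831 is a Tuesday.)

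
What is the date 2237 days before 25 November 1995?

−365 (one year) → Nov 25, 1994 (1872 left).
−365 (one year) → Nov 25, 1993 (1507 left).
−365 (one year) → Nov 25, 1992 (1142 left).
−366 (one year; includes Feb 29, 1992) → Nov 25, 1991 (776 left).
−365 (one year) → Nov 25, 1990 (411 left).
−365 (one year) → Nov 25, 1989 (46 left).
−25 → Oct 31, 1989 (end of Oct, 31 days; 21 left).
−21 → Oct 10, 1989.

October 10, 1989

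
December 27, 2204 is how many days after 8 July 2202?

903

Jul 8, 2202 → Jul 8, 2203: 365 days.
Jul 8, 2203 → Jul 8, 2204: 366 days (Feb 29, 2204 is in that span).
Jul 8, 2204 → Aug 8, 2204: 31 days (July has 31).
Aug 8, 2204 → Sep 8, 2204: 31 days (August has 31).
Sep 8, 2204 → Oct 8, 2204: 30 days (September has 30).
Oct 8, 2204 → Nov 8, 2204: 31 days (October has 31).
Nov 8, 2204 → Dec 8, 2204: 30 days (November has 30).
Dec 8, 2204 → Dec 27, 2204: 19 days.
Total: 903 days.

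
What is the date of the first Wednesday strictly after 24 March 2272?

March 27, 2272

Mar 24, 2272 is a Sunday.
From Sunday to the next Wednesday is 3 days.
Mar 24, 2272 + 3 = Mar 27, 2272.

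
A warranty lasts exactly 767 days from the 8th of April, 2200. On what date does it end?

+365 (one year) → Apr 8, 2201 (402 left).
+365 (one year) → Apr 8, 2202 (37 left).
Apr has 30 days: +23 → May 1, 2202 (14 left).
+14 → May 15, 2202.

May 15, 2202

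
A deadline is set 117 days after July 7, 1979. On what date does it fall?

Jul has 31 days: +25 → Aug 1, 1979 (92 left).
Aug has 31 days: +31 → Sep 1, 1979 (61 left).
Sep has 30 days: +30 → Oct 1, 1979 (31 left).
Oct has 31 days: +31 → Nov 1, 1979 (0 left).

November 1, 1979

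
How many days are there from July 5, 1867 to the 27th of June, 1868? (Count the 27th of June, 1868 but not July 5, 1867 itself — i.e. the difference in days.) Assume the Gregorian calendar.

Jul 5, 1867 → Aug 5, 1867: 31 days (July has 31).
Aug 5, 1867 → Sep 5, 1867: 31 days (August has 31).
Sep 5, 1867 → Oct 5, 1867: 30 days (September has 30).
Oct 5, 1867 → Nov 5, 1867: 31 days (October has 31).
Nov 5, 1867 → Dec 5, 1867: 30 days (November has 30).
Dec 5, 1867 → Jan 5, 1868: 31 days (December has 31).
Jan 5, 1868 → Feb 5, 1868: 31 days (January has 31).
Feb 5, 1868 → Mar 5, 1868: 29 days (February has 29).
Mar 5, 1868 → Apr 5, 1868: 31 days (March has 31).
Apr 5, 1868 → May 5, 1868: 30 days (April has 30).
May 5, 1868 → Jun 5, 1868: 31 days (May has 31).
Jun 5, 1868 → Jun 27, 1868: 22 days.
Total: 358 days.

358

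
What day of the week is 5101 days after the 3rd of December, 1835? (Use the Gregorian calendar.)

Tuesday

First find the weekday of Dec 3, 1835. Doomsday rule: the anchor day for the 1800s is Friday. For year 35: 35÷12 = 2 r 11, and 11÷4 = 2, so 2+11+2 = 15.
Friday + 15 ≡ Saturday — that's 1835's doomsday.
In December the doomsday date is Dec 12.
Dec 3 is 9 days before Dec 12; 9 mod 7 = 2, so Saturday − 2 = Thursday.
5101 mod 7 = 5, so 5101 days after a Thursday is Thursday + 5 = Tuesday.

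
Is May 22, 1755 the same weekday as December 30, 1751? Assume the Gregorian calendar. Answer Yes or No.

Yes

From Dec 30, 1751 to May 22, 1755 is 1239 days.
1239 mod 7 = 0, so they are the same weekday.
(Dec 30, 1751 is a Thursday; May 22, 1755 is a Thursday.)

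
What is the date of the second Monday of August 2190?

August 9, 2190

August 1, 2190 is a Sunday.
The first Monday is therefore August 2 (1 days later).
The second Monday is 2 + 1×7 = August 9.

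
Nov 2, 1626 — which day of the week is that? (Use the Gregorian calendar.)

Doomsday rule: the anchor day for the 1600s is Tuesday. For year 26: 26÷12 = 2 r 2, and 2÷4 = 0, so 2+2+0 = 4.
Tuesday + 4 ≡ Saturday — that's 1626's doomsday.
In November the doomsday date is Nov 7.
Nov 2 is 5 days before Nov 7; 5 mod 7 = 5, so Saturday − 5 = Monday.

Monday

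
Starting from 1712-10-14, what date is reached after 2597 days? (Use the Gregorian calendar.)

+365 (one year) → Oct 14, 1713 (2232 left).
+365 (one year) → Oct 14, 1714 (1867 left).
+365 (one year) → Oct 14, 1715 (1502 left).
+366 (one year; includes Feb 29, 1716) → Oct 14, 1716 (1136 left).
+365 (one year) → Oct 14, 1717 (771 left).
+365 (one year) → Oct 14, 1718 (406 left).
+365 (one year) → Oct 14, 1719 (41 left).
Oct has 31 days: +18 → Nov 1, 1719 (23 left).
+23 → Nov 24, 1719.

November 24, 1719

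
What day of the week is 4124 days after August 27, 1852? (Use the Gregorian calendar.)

Aug 27, 1852 is a Friday.
4124 mod 7 = 1, so 4124 days after a Friday is Friday + 1 = Saturday.

Saturday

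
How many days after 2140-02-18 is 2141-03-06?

Feb 18, 2140 → Mar 18, 2140: 29 days (February has 29).
Mar 18, 2140 → Apr 18, 2140: 31 days (March has 31).
Apr 18, 2140 → May 18, 2140: 30 days (April has 30).
May 18, 2140 → Jun 18, 2140: 31 days (May has 31).
Jun 18, 2140 → Jul 18, 2140: 30 days (June has 30).
Jul 18, 2140 → Aug 18, 2140: 31 days (July has 31).
Aug 18, 2140 → Sep 18, 2140: 31 days (August has 31).
Sep 18, 2140 → Oct 18, 2140: 30 days (September has 30).
Oct 18, 2140 → Nov 18, 2140: 31 days (October has 31).
Nov 18, 2140 → Dec 18, 2140: 30 days (November has 30).
Dec 18, 2140 → Jan 18, 2141: 31 days (December has 31).
Jan 18, 2141 → Feb 18, 2141: 31 days (January has 31).
Feb 18, 2141 → Mar 6, 2141: 16 days.
Total: 382 days.

382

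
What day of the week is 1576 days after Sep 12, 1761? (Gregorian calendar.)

First find the weekday of Sep 12, 1761. Doomsday rule: the anchor day for the 1700s is Sunday. For year 61: 61÷12 = 5 r 1, and 1÷4 = 0, so 5+1+0 = 6.
Sunday + 6 ≡ Saturday — that's 1761's doomsday.
In September the doomsday date is Sep 5.
Sep 12 is 7 days after Sep 5; 7 mod 7 = 0, so Saturday + 0 = Saturday.
1576 mod 7 = 1, so 1576 days after a Saturday is Saturday + 1 = Sunday.

Sunday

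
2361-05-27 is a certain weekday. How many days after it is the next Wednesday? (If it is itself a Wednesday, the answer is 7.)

May 27, 2361 is a Saturday.
From Saturday to the next Wednesday is 4 days.

4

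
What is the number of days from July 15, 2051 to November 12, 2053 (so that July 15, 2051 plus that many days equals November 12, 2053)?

851

Jul 15, 2051 → Jul 15, 2052: 366 days (Feb 29, 2052 is in that span).
Jul 15, 2052 → Jul 15, 2053: 365 days.
Jul 15, 2053 → Aug 15, 2053: 31 days (July has 31).
Aug 15, 2053 → Sep 15, 2053: 31 days (August has 31).
Sep 15, 2053 → Oct 15, 2053: 30 days (September has 30).
Oct 15, 2053 → Nov 12, 2053: 28 days.
Total: 851 days.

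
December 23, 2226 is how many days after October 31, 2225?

Oct 31, 2225 → Oct 31, 2226: 365 days.
Oct 31, 2226 → Nov 30, 2226: 30 days (October has 31).
Nov 30, 2226 → Dec 23, 2226: 23 days.
Total: 418 days.

418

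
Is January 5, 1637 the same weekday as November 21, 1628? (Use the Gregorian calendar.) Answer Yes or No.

No

From Nov 21, 1628 to Jan 5, 1637 is 2967 days.
2967 mod 7 = 6, so they are different weekdays.
(Nov 21, 1628 is a Tuesday; Jan 5, 1637 is a Monday.)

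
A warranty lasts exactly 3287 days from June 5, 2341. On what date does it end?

+365 (one year) → Jun 5, 2342 (2922 left).
+365 (one year) → Jun 5, 2343 (2557 left).
+366 (one year; includes Feb 29, 2344) → Jun 5, 2344 (2191 left).
+365 (one year) → Jun 5, 2345 (1826 left).
+365 (one year) → Jun 5, 2346 (1461 left).
+365 (one year) → Jun 5, 2347 (1096 left).
+366 (one year; includes Feb 29, 2348) → Jun 5, 2348 (730 left).
+365 (one year) → Jun 5, 2349 (365 left).
Jun has 30 days: +26 → Jul 1, 2349 (339 left).
Jul has 31 days: +31 → Aug 1, 2349 (308 left).
Aug has 31 days: +31 → Sep 1, 2349 (277 left).
Sep has 30 days: +30 → Oct 1, 2349 (247 left).
Oct has 31 days: +31 → Nov 1, 2349 (216 left).
Nov has 30 days: +30 → Dec 1, 2349 (186 left).
Dec has 31 days: +31 → Jan 1, 2350 (155 left).
Jan has 31 days: +31 → Feb 1, 2350 (124 left).
Feb has 28 days: +28 → Mar 1, 2350 (96 left).
Mar has 31 days: +31 → Apr 1, 2350 (65 left).
Apr has 30 days: +30 → May 1, 2350 (35 left).
May has 31 days: +31 → Jun 1, 2350 (4 left).
+4 → Jun 5, 2350.

June 5, 2350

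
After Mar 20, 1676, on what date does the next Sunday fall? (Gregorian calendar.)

March 22, 1676

Mar 20, 1676 is a Friday.
From Friday to the next Sunday is 2 days.
Mar 20, 1676 + 2 = Mar 22, 1676.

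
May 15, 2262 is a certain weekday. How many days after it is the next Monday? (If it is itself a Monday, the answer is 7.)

May 15, 2262 is a Thursday.
From Thursday to the next Monday is 4 days.

4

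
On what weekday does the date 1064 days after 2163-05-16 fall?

Monday

First find the weekday of May 16, 2163. Doomsday rule: the anchor day for the 2100s is Sunday. For year 63: 63÷12 = 5 r 3, and 3÷4 = 0, so 5+3+0 = 8.
Sunday + 8 ≡ Monday — that's 2163's doomsday.
In May the doomsday date is May 9.
May 16 is 7 days after May 9; 7 mod 7 = 0, so Monday + 0 = Monday.
1064 mod 7 = 0, so 1064 days after a Monday is Monday + 0 = Monday.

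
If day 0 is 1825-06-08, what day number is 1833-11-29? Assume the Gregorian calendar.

3096

Jun 8, 1825 → Jun 8, 1826: 365 days.
Jun 8, 1826 → Jun 8, 1827: 365 days.
Jun 8, 1827 → Jun 8, 1828: 366 days (Feb 29, 1828 is in that span).
Jun 8, 1828 → Jun 8, 1829: 365 days.
Jun 8, 1829 → Jun 8, 1830: 365 days.
Jun 8, 1830 → Jun 8, 1831: 365 days.
Jun 8, 1831 → Jun 8, 1832: 366 days (Feb 29, 1832 is in that span).
Jun 8, 1832 → Jun 8, 1833: 365 days.
Jun 8, 1833 → Jul 8, 1833: 30 days (June has 30).
Jul 8, 1833 → Aug 8, 1833: 31 days (July has 31).
Aug 8, 1833 → Sep 8, 1833: 31 days (August has 31).
Sep 8, 1833 → Oct 8, 1833: 30 days (September has 30).
Oct 8, 1833 → Nov 8, 1833: 31 days (October has 31).
Nov 8, 1833 → Nov 29, 1833: 21 days.
Total: 3096 days.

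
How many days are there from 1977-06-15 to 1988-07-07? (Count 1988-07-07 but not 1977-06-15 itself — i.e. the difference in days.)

Jun 15, 1977 → Jun 15, 1978: 365 days.
Jun 15, 1978 → Jun 15, 1979: 365 days.
Jun 15, 1979 → Jun 15, 1980: 366 days (Feb 29, 1980 is in that span).
Jun 15, 1980 → Jun 15, 1981: 365 days.
Jun 15, 1981 → Jun 15, 1982: 365 days.
Jun 15, 1982 → Jun 15, 1983: 365 days.
Jun 15, 1983 → Jun 15, 1984: 366 days (Feb 29, 1984 is in that span).
Jun 15, 1984 → Jun 15, 1985: 365 days.
Jun 15, 1985 → Jun 15, 1986: 365 days.
Jun 15, 1986 → Jun 15, 1987: 365 days.
Jun 15, 1987 → Jul 15, 1987: 30 days (June has 30).
Jul 15, 1987 → Aug 15, 1987: 31 days (July has 31).
Aug 15, 1987 → Sep 15, 1987: 31 days (August has 31).
Sep 15, 1987 → Oct 15, 1987: 30 days (September has 30).
Oct 15, 1987 → Nov 15, 1987: 31 days (October has 31).
Nov 15, 1987 → Dec 15, 1987: 30 days (November has 30).
Dec 15, 1987 → Jan 15, 1988: 31 days (December has 31).
Jan 15, 1988 → Feb 15, 1988: 31 days (January has 31).
Feb 15, 1988 → Mar 15, 1988: 29 days (February has 29).
Mar 15, 1988 → Apr 15, 1988: 31 days (March has 31).
Apr 15, 1988 → May 15, 1988: 30 days (April has 30).
May 15, 1988 → Jun 15, 1988: 31 days (May has 31).
Jun 15, 1988 → Jul 7, 1988: 22 days.
Total: 4040 days.

4040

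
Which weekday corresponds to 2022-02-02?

January 1, 2022 is a Saturday.
Jan 1, 2022 → Feb 1, 2022: 31 days (January has 31).
Feb 1, 2022 → Feb 2, 2022: 1 days.
Total: 32 days.
32 mod 7 = 4, so Saturday + 4 = Wednesday.

Wednesday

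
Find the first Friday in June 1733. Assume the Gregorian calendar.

June 1, 1733 is a Monday.
The first Friday is therefore June 5 (4 days later).

June 5, 1733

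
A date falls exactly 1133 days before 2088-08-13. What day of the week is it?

Saturday

Aug 13, 2088 is a Friday.
1133 mod 7 = 6, so 1133 days before a Friday is Friday − 6 = Saturday.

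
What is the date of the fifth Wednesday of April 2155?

April 1, 2155 is a Tuesday.
The first Wednesday is therefore April 2 (1 days later).
The fifth Wednesday is 2 + 4×7 = April 30.

April 30, 2155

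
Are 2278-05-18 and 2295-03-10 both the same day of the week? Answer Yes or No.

No

From May 18, 2278 to Mar 10, 2295 is 6140 days.
6140 mod 7 = 1, so they are different weekdays.
(May 18, 2278 is a Saturday; Mar 10, 2295 is a Sunday.)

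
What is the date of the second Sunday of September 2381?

September 13, 2381

September 1, 2381 is a Tuesday.
The first Sunday is therefore September 6 (5 days later).
The second Sunday is 6 + 1×7 = September 13.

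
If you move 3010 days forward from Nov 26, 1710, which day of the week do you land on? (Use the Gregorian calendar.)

Wednesday

Nov 26, 1710 is a Wednesday.
3010 mod 7 = 0, so 3010 days after a Wednesday is Wednesday + 0 = Wednesday.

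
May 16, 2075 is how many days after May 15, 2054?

7671

May 15, 2054 → May 15, 2055: 365 days.
May 15, 2055 → May 15, 2056: 366 days (Feb 29, 2056 is in that span).
May 15, 2056 → May 15, 2057: 365 days.
May 15, 2057 → May 15, 2058: 365 days.
May 15, 2058 → May 15, 2059: 365 days.
May 15, 2059 → May 15, 2060: 366 days (Feb 29, 2060 is in that span).
May 15, 2060 → May 15, 2061: 365 days.
May 15, 2061 → May 15, 2062: 365 days.
May 15, 2062 → May 15, 2063: 365 days.
May 15, 2063 → May 15, 2064: 366 days (Feb 29, 2064 is in that span).
May 15, 2064 → May 15, 2065: 365 days.
May 15, 2065 → May 15, 2066: 365 days.
May 15, 2066 → May 15, 2067: 365 days.
May 15, 2067 → May 15, 2068: 366 days (Feb 29, 2068 is in that span).
May 15, 2068 → May 15, 2069: 365 days.
May 15, 2069 → May 15, 2070: 365 days.
May 15, 2070 → May 15, 2071: 365 days.
May 15, 2071 → May 15, 2072: 366 days (Feb 29, 2072 is in that span).
May 15, 2072 → May 15, 2073: 365 days.
May 15, 2073 → May 15, 2074: 365 days.
May 15, 2074 → Jun 15, 2074: 31 days (May has 31).
Jun 15, 2074 → Jul 15, 2074: 30 days (June has 30).
Jul 15, 2074 → Aug 15, 2074: 31 days (July has 31).
Aug 15, 2074 → Sep 15, 2074: 31 days (August has 31).
Sep 15, 2074 → Oct 15, 2074: 30 days (September has 30).
Oct 15, 2074 → Nov 15, 2074: 31 days (October has 31).
Nov 15, 2074 → Dec 15, 2074: 30 days (November has 30).
Dec 15, 2074 → Jan 15, 2075: 31 days (December has 31).
Jan 15, 2075 → Feb 15, 2075: 31 days (January has 31).
Feb 15, 2075 → Mar 15, 2075: 28 days (February has 28).
Mar 15, 2075 → Apr 15, 2075: 31 days (March has 31).
Apr 15, 2075 → May 15, 2075: 30 days (April has 30).
May 15, 2075 → May 16, 2075: 1 days.
Total: 7671 days.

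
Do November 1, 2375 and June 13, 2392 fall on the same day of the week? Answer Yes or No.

From Nov 1, 2375 to Jun 13, 2392 is 6069 days.
6069 mod 7 = 0, so they are the same weekday.
(Nov 1, 2375 is a Saturday; Jun 13, 2392 is a Saturday.)

Yes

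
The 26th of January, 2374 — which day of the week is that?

Doomsday rule: the anchor day for the 2300s is Wednesday. For year 74: 74÷12 = 6 r 2, and 2÷4 = 0, so 6+2+0 = 8.
Wednesday + 8 ≡ Thursday — that's 2374's doomsday.
In January the doomsday date is Jan 3 (2374 is not a leap year).
Jan 26 is 23 days after Jan 3; 23 mod 7 = 2, so Thursday + 2 = Saturday.

Saturday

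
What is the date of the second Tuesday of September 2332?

September 1, 2332 is a Thursday.
The first Tuesday is therefore September 6 (5 days later).
The second Tuesday is 6 + 1×7 = September 13.

September 13, 2332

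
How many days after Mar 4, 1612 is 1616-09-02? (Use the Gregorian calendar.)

1643

Mar 4, 1612 → Mar 4, 1613: 365 days.
Mar 4, 1613 → Mar 4, 1614: 365 days.
Mar 4, 1614 → Mar 4, 1615: 365 days.
Mar 4, 1615 → Mar 4, 1616: 366 days (Feb 29, 1616 is in that span).
Mar 4, 1616 → Apr 4, 1616: 31 days (March has 31).
Apr 4, 1616 → May 4, 1616: 30 days (April has 30).
May 4, 1616 → Jun 4, 1616: 31 days (May has 31).
Jun 4, 1616 → Jul 4, 1616: 30 days (June has 30).
Jul 4, 1616 → Aug 4, 1616: 31 days (July has 31).
Aug 4, 1616 → Sep 2, 1616: 29 days.
Total: 1643 days.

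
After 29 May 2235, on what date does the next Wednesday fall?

June 3, 2235

May 29, 2235 is a Friday.
From Friday to the next Wednesday is 5 days.
May 29, 2235 + 5 = Jun 3, 2235.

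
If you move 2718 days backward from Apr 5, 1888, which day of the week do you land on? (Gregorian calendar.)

Tuesday

Apr 5, 1888 is a Thursday.
2718 mod 7 = 2, so 2718 days before a Thursday is Thursday − 2 = Tuesday.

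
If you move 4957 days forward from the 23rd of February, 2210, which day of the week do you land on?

Saturday

Feb 23, 2210 is a Friday.
4957 mod 7 = 1, so 4957 days after a Friday is Friday + 1 = Saturday.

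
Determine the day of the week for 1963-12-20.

Friday

Doomsday rule: the anchor day for the 1900s is Wednesday. For year 63: 63÷12 = 5 r 3, and 3÷4 = 0, so 5+3+0 = 8.
Wednesday + 8 ≡ Thursday — that's 1963's doomsday.
In December the doomsday date is Dec 12.
Dec 20 is 8 days after Dec 12; 8 mod 7 = 1, so Thursday + 1 = Friday.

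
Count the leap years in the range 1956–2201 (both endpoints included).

Multiples of 4 in [1956,2201]: 62.
Of those, multiples of 100: 3 (not leap unless ÷400).
Multiples of 400: 1.
Leap years = 62 − 3 + 1 = 60.

60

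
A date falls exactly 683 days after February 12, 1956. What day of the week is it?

Feb 12, 1956 is a Sunday.
683 mod 7 = 4, so 683 days after a Sunday is Sunday + 4 = Thursday.

Thursday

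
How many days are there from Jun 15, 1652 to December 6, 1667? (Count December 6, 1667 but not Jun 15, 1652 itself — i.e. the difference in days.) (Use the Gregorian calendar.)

Jun 15, 1652 → Jun 15, 1653: 365 days.
Jun 15, 1653 → Jun 15, 1654: 365 days.
Jun 15, 1654 → Jun 15, 1655: 365 days.
Jun 15, 1655 → Jun 15, 1656: 366 days (Feb 29, 1656 is in that span).
Jun 15, 1656 → Jun 15, 1657: 365 days.
Jun 15, 1657 → Jun 15, 1658: 365 days.
Jun 15, 1658 → Jun 15, 1659: 365 days.
Jun 15, 1659 → Jun 15, 1660: 366 days (Feb 29, 1660 is in that span).
Jun 15, 1660 → Jun 15, 1661: 365 days.
Jun 15, 1661 → Jun 15, 1662: 365 days.
Jun 15, 1662 → Jun 15, 1663: 365 days.
Jun 15, 1663 → Jun 15, 1664: 366 days (Feb 29, 1664 is in that span).
Jun 15, 1664 → Jun 15, 1665: 365 days.
Jun 15, 1665 → Jun 15, 1666: 365 days.
Jun 15, 1666 → Jun 15, 1667: 365 days.
Jun 15, 1667 → Jul 15, 1667: 30 days (June has 30).
Jul 15, 1667 → Aug 15, 1667: 31 days (July has 31).
Aug 15, 1667 → Sep 15, 1667: 31 days (August has 31).
Sep 15, 1667 → Oct 15, 1667: 30 days (September has 30).
Oct 15, 1667 → Nov 15, 1667: 31 days (October has 31).
Nov 15, 1667 → Dec 6, 1667: 21 days.
Total: 5652 days.

5652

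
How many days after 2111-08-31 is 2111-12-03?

Aug 31, 2111 → Sep 30, 2111: 30 days (August has 31).
Sep 30, 2111 → Oct 30, 2111: 30 days (September has 30).
Oct 30, 2111 → Nov 30, 2111: 31 days (October has 31).
Nov 30, 2111 → Dec 3, 2111: 3 days.
Total: 94 days.

94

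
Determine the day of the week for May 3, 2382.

Monday

Doomsday rule: the anchor day for the 2300s is Wednesday. For year 82: 82÷12 = 6 r 10, and 10÷4 = 2, so 6+10+2 = 18.
Wednesday + 18 ≡ Sunday — that's 2382's doomsday.
In May the doomsday date is May 9.
May 3 is 6 days before May 9; 6 mod 7 = 6, so Sunday − 6 = Monday.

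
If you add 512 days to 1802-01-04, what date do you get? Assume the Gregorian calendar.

+365 (one year) → Jan 4, 1803 (147 left).
Jan has 31 days: +28 → Feb 1, 1803 (119 left).
Feb has 28 days: +28 → Mar 1, 1803 (91 left).
Mar has 31 days: +31 → Apr 1, 1803 (60 left).
Apr has 30 days: +30 → May 1, 1803 (30 left).
+30 → May 31, 1803.

May 31, 1803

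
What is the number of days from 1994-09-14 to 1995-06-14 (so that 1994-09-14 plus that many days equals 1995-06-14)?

Sep 14, 1994 → Oct 14, 1994: 30 days (September has 30).
Oct 14, 1994 → Nov 14, 1994: 31 days (October has 31).
Nov 14, 1994 → Dec 14, 1994: 30 days (November has 30).
Dec 14, 1994 → Jan 14, 1995: 31 days (December has 31).
Jan 14, 1995 → Feb 14, 1995: 31 days (January has 31).
Feb 14, 1995 → Mar 14, 1995: 28 days (February has 28).
Mar 14, 1995 → Apr 14, 1995: 31 days (March has 31).
Apr 14, 1995 → May 14, 1995: 30 days (April has 30).
May 14, 1995 → Jun 14, 1995: 31 days.
Total: 273 days.

273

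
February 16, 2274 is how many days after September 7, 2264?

Sep 7, 2264 → Sep 7, 2265: 365 days.
Sep 7, 2265 → Sep 7, 2266: 365 days.
Sep 7, 2266 → Sep 7, 2267: 365 days.
Sep 7, 2267 → Sep 7, 2268: 366 days (Feb 29, 2268 is in that span).
Sep 7, 2268 → Sep 7, 2269: 365 days.
Sep 7, 2269 → Sep 7, 2270: 365 days.
Sep 7, 2270 → Sep 7, 2271: 365 days.
Sep 7, 2271 → Sep 7, 2272: 366 days (Feb 29, 2272 is in that span).
Sep 7, 2272 → Sep 7, 2273: 365 days.
Sep 7, 2273 → Oct 7, 2273: 30 days (September has 30).
Oct 7, 2273 → Nov 7, 2273: 31 days (October has 31).
Nov 7, 2273 → Dec 7, 2273: 30 days (November has 30).
Dec 7, 2273 → Jan 7, 2274: 31 days (December has 31).
Jan 7, 2274 → Feb 7, 2274: 31 days (January has 31).
Feb 7, 2274 → Feb 16, 2274: 9 days.
Total: 3449 days.

3449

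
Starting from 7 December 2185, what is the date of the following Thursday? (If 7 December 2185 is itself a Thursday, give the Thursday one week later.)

Dec 7, 2185 is a Wednesday.
From Wednesday to the next Thursday is 1 day.
Dec 7, 2185 + 1 = Dec 8, 2185.

December 8, 2185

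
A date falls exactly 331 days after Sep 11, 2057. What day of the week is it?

First find the weekday of Sep 11, 2057. Doomsday rule: the anchor day for the 2000s is Tuesday. For year 57: 57÷12 = 4 r 9, and 9÷4 = 2, so 4+9+2 = 15.
Tuesday + 15 ≡ Wednesday — that's 2057's doomsday.
In September the doomsday date is Sep 5.
Sep 11 is 6 days after Sep 5; 6 mod 7 = 6, so Wednesday + 6 = Tuesday.
331 mod 7 = 2, so 331 days after a Tuesday is Tuesday + 2 = Thursday.

Thursday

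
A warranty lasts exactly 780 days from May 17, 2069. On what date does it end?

July 6, 2071

+365 (one year) → May 17, 2070 (415 left).
+365 (one year) → May 17, 2071 (50 left).
May has 31 days: +15 → Jun 1, 2071 (35 left).
Jun has 30 days: +30 → Jul 1, 2071 (5 left).
+5 → Jul 6, 2071.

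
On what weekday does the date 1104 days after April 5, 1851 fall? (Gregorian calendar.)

Thursday

Apr 5, 1851 is a Saturday.
1104 mod 7 = 5, so 1104 days after a Saturday is Saturday + 5 = Thursday.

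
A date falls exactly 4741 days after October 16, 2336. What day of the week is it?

First find the weekday of Oct 16, 2336. Doomsday rule: the anchor day for the 2300s is Wednesday. For year 36: 36÷12 = 3 r 0, and 0÷4 = 0, so 3+0+0 = 3.
Wednesday + 3 ≡ Saturday — that's 2336's doomsday.
In October the doomsday date is Oct 10.
Oct 16 is 6 days after Oct 10; 6 mod 7 = 6, so Saturday + 6 = Friday.
4741 mod 7 = 2, so 4741 days after a Friday is Friday + 2 = Sunday.

Sunday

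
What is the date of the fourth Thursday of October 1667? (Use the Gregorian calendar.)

October 1, 1667 is a Saturday.
The first Thursday is therefore October 6 (5 days later).
The fourth Thursday is 6 + 3×7 = October 27.

October 27, 1667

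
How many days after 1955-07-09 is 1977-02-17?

Jul 9, 1955 → Jul 9, 1956: 366 days (Feb 29, 1956 is in that span).
Jul 9, 1956 → Jul 9, 1957: 365 days.
Jul 9, 1957 → Jul 9, 1958: 365 days.
Jul 9, 1958 → Jul 9, 1959: 365 days.
Jul 9, 1959 → Jul 9, 1960: 366 days (Feb 29, 1960 is in that span).
Jul 9, 1960 → Jul 9, 1961: 365 days.
Jul 9, 1961 → Jul 9, 1962: 365 days.
Jul 9, 1962 → Jul 9, 1963: 365 days.
Jul 9, 1963 → Jul 9, 1964: 366 days (Feb 29, 1964 is in that span).
Jul 9, 1964 → Jul 9, 1965: 365 days.
Jul 9, 1965 → Jul 9, 1966: 365 days.
Jul 9, 1966 → Jul 9, 1967: 365 days.
Jul 9, 1967 → Jul 9, 1968: 366 days (Feb 29, 1968 is in that span).
Jul 9, 1968 → Jul 9, 1969: 365 days.
Jul 9, 1969 → Jul 9, 1970: 365 days.
Jul 9, 1970 → Jul 9, 1971: 365 days.
Jul 9, 1971 → Jul 9, 1972: 366 days (Feb 29, 1972 is in that span).
Jul 9, 1972 → Jul 9, 1973: 365 days.
Jul 9, 1973 → Jul 9, 1974: 365 days.
Jul 9, 1974 → Jul 9, 1975: 365 days.
Jul 9, 1975 → Jul 9, 1976: 366 days (Feb 29, 1976 is in that span).
Jul 9, 1976 → Aug 9, 1976: 31 days (July has 31).
Aug 9, 1976 → Sep 9, 1976: 31 days (August has 31).
Sep 9, 1976 → Oct 9, 1976: 30 days (September has 30).
Oct 9, 1976 → Nov 9, 1976: 31 days (October has 31).
Nov 9, 1976 → Dec 9, 1976: 30 days (November has 30).
Dec 9, 1976 → Jan 9, 1977: 31 days (December has 31).
Jan 9, 1977 → Feb 9, 1977: 31 days (January has 31).
Feb 9, 1977 → Feb 17, 1977: 8 days.
Total: 7894 days.

7894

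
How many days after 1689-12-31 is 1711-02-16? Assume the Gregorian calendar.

Dec 31, 1689 → Dec 31, 1690: 365 days.
Dec 31, 1690 → Dec 31, 1691: 365 days.
Dec 31, 1691 → Dec 31, 1692: 366 days (Feb 29, 1692 is in that span).
Dec 31, 1692 → Dec 31, 1693: 365 days.
Dec 31, 1693 → Dec 31, 1694: 365 days.
Dec 31, 1694 → Dec 31, 1695: 365 days.
Dec 31, 1695 → Dec 31, 1696: 366 days (Feb 29, 1696 is in that span).
Dec 31, 1696 → Dec 31, 1697: 365 days.
Dec 31, 1697 → Dec 31, 1698: 365 days.
Dec 31, 1698 → Dec 31, 1699: 365 days.
Dec 31, 1699 → Dec 31, 1700: 365 days.
Dec 31, 1700 → Dec 31, 1701: 365 days.
Dec 31, 1701 → Dec 31, 1702: 365 days.
Dec 31, 1702 → Dec 31, 1703: 365 days.
Dec 31, 1703 → Dec 31, 1704: 366 days (Feb 29, 1704 is in that span).
Dec 31, 1704 → Dec 31, 1705: 365 days.
Dec 31, 1705 → Dec 31, 1706: 365 days.
Dec 31, 1706 → Dec 31, 1707: 365 days.
Dec 31, 1707 → Dec 31, 1708: 366 days (Feb 29, 1708 is in that span).
Dec 31, 1708 → Dec 31, 1709: 365 days.
Dec 31, 1709 → Dec 31, 1710: 365 days.
Dec 31, 1710 → Jan 31, 1711: 31 days (December has 31).
Jan 31, 1711 → Feb 16, 1711: 16 days.
Total: 7716 days.

7716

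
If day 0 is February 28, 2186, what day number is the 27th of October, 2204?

6815

Feb 28, 2186 → Feb 28, 2187: 365 days.
Feb 28, 2187 → Feb 28, 2188: 365 days.
Feb 28, 2188 → Feb 28, 2189: 366 days (Feb 29, 2188 is in that span).
Feb 28, 2189 → Feb 28, 2190: 365 days.
Feb 28, 2190 → Feb 28, 2191: 365 days.
Feb 28, 2191 → Feb 28, 2192: 365 days.
Feb 28, 2192 → Feb 28, 2193: 366 days (Feb 29, 2192 is in that span).
Feb 28, 2193 → Feb 28, 2194: 365 days.
Feb 28, 2194 → Feb 28, 2195: 365 days.
Feb 28, 2195 → Feb 28, 2196: 365 days.
Feb 28, 2196 → Feb 28, 2197: 366 days (Feb 29, 2196 is in that span).
Feb 28, 2197 → Feb 28, 2198: 365 days.
Feb 28, 2198 → Feb 28, 2199: 365 days.
Feb 28, 2199 → Feb 28, 2200: 365 days.
Feb 28, 2200 → Feb 28, 2201: 365 days.
Feb 28, 2201 → Feb 28, 2202: 365 days.
Feb 28, 2202 → Feb 28, 2203: 365 days.
Feb 28, 2203 → Feb 28, 2204: 365 days.
Feb 28, 2204 → Mar 28, 2204: 29 days (February has 29).
Mar 28, 2204 → Apr 28, 2204: 31 days (March has 31).
Apr 28, 2204 → May 28, 2204: 30 days (April has 30).
May 28, 2204 → Jun 28, 2204: 31 days (May has 31).
Jun 28, 2204 → Jul 28, 2204: 30 days (June has 30).
Jul 28, 2204 → Aug 28, 2204: 31 days (July has 31).
Aug 28, 2204 → Sep 28, 2204: 31 days (August has 31).
Sep 28, 2204 → Oct 27, 2204: 29 days.
Total: 6815 days.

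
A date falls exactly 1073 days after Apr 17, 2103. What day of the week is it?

Thursday

First find the weekday of Apr 17, 2103. Doomsday rule: the anchor day for the 2100s is Sunday. For year 03: 3÷12 = 0 r 3, and 3÷4 = 0, so 0+3+0 = 3.
Sunday + 3 ≡ Wednesday — that's 2103's doomsday.
In April the doomsday date is Apr 4.
Apr 17 is 13 days after Apr 4; 13 mod 7 = 6, so Wednesday + 6 = Tuesday.
1073 mod 7 = 2, so 1073 days after a Tuesday is Tuesday + 2 = Thursday.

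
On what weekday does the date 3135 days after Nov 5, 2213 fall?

Thursday

Nov 5, 2213 is a Friday.
3135 mod 7 = 6, so 3135 days after a Friday is Friday + 6 = Thursday.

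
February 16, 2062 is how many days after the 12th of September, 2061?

Sep 12, 2061 → Oct 12, 2061: 30 days (September has 30).
Oct 12, 2061 → Nov 12, 2061: 31 days (October has 31).
Nov 12, 2061 → Dec 12, 2061: 30 days (November has 30).
Dec 12, 2061 → Jan 12, 2062: 31 days (December has 31).
Jan 12, 2062 → Feb 12, 2062: 31 days (January has 31).
Feb 12, 2062 → Feb 16, 2062: 4 days.
Total: 157 days.

157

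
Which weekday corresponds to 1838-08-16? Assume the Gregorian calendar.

Thursday

Doomsday rule: the anchor day for the 1800s is Friday. For year 38: 38÷12 = 3 r 2, and 2÷4 = 0, so 3+2+0 = 5.
Friday + 5 ≡ Wednesday — that's 1838's doomsday.
In August the doomsday date is Aug 8.
Aug 16 is 8 days after Aug 8; 8 mod 7 = 1, so Wednesday + 1 = Thursday.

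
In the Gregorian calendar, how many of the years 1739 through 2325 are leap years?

142

Multiples of 4 in [1739,2325]: 147.
Of those, multiples of 100: 6 (not leap unless ÷400).
Multiples of 400: 1.
Leap years = 147 − 6 + 1 = 142.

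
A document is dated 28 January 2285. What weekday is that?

Doomsday rule: the anchor day for the 2200s is Friday. For year 85: 85÷12 = 7 r 1, and 1÷4 = 0, so 7+1+0 = 8.
Friday + 8 ≡ Saturday — that's 2285's doomsday.
In January the doomsday date is Jan 3 (2285 is not a leap year).
Jan 28 is 25 days after Jan 3; 25 mod 7 = 4, so Saturday + 4 = Wednesday.

Wednesday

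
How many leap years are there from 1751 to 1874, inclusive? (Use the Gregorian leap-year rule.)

Multiples of 4 in [1751,1874]: 31.
Of those, multiples of 100: 1 (not leap unless ÷400).
Multiples of 400: 0.
Leap years = 31 − 1 + 0 = 30.

30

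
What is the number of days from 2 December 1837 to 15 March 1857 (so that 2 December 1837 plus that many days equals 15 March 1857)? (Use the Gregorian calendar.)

7043

Dec 2, 1837 → Dec 2, 1838: 365 days.
Dec 2, 1838 → Dec 2, 1839: 365 days.
Dec 2, 1839 → Dec 2, 1840: 366 days (Feb 29, 1840 is in that span).
Dec 2, 1840 → Dec 2, 1841: 365 days.
Dec 2, 1841 → Dec 2, 1842: 365 days.
Dec 2, 1842 → Dec 2, 1843: 365 days.
Dec 2, 1843 → Dec 2, 1844: 366 days (Feb 29, 1844 is in that span).
Dec 2, 1844 → Dec 2, 1845: 365 days.
Dec 2, 1845 → Dec 2, 1846: 365 days.
Dec 2, 1846 → Dec 2, 1847: 365 days.
Dec 2, 1847 → Dec 2, 1848: 366 days (Feb 29, 1848 is in that span).
Dec 2, 1848 → Dec 2, 1849: 365 days.
Dec 2, 1849 → Dec 2, 1850: 365 days.
Dec 2, 1850 → Dec 2, 1851: 365 days.
Dec 2, 1851 → Dec 2, 1852: 366 days (Feb 29, 1852 is in that span).
Dec 2, 1852 → Dec 2, 1853: 365 days.
Dec 2, 1853 → Dec 2, 1854: 365 days.
Dec 2, 1854 → Dec 2, 1855: 365 days.
Dec 2, 1855 → Dec 2, 1856: 366 days (Feb 29, 1856 is in that span).
Dec 2, 1856 → Jan 2, 1857: 31 days (December has 31).
Jan 2, 1857 → Feb 2, 1857: 31 days (January has 31).
Feb 2, 1857 → Mar 2, 1857: 28 days (February has 28).
Mar 2, 1857 → Mar 15, 1857: 13 days.
Total: 7043 days.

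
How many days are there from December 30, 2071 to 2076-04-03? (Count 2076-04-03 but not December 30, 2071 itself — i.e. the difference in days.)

Dec 30, 2071 → Dec 30, 2072: 366 days (Feb 29, 2072 is in that span).
Dec 30, 2072 → Dec 30, 2073: 365 days.
Dec 30, 2073 → Dec 30, 2074: 365 days.
Dec 30, 2074 → Dec 30, 2075: 365 days.
Dec 30, 2075 → Jan 30, 2076: 31 days (December has 31).
Jan 30, 2076 → Feb 29, 2076: 30 days (January has 31).
Feb 29, 2076 → Mar 29, 2076: 29 days (February has 29).
Mar 29, 2076 → Apr 3, 2076: 5 days.
Total: 1556 days.

1556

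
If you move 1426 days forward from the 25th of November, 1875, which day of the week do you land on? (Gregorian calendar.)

First find the weekday of Nov 25, 1875. Doomsday rule: the anchor day for the 1800s is Friday. For year 75: 75÷12 = 6 r 3, and 3÷4 = 0, so 6+3+0 = 9.
Friday + 9 ≡ Sunday — that's 1875's doomsday.
In November the doomsday date is Nov 7.
Nov 25 is 18 days after Nov 7; 18 mod 7 = 4, so Sunday + 4 = Thursday.
1426 mod 7 = 5, so 1426 days after a Thursday is Thursday + 5 = Tuesday.

Tuesday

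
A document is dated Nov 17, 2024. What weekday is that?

January 1, 2024 is a Monday.
Jan 1, 2024 → Feb 1, 2024: 31 days (January has 31).
Feb 1, 2024 → Mar 1, 2024: 29 days (February has 29).
Mar 1, 2024 → Apr 1, 2024: 31 days (March has 31).
Apr 1, 2024 → May 1, 2024: 30 days (April has 30).
May 1, 2024 → Jun 1, 2024: 31 days (May has 31).
Jun 1, 2024 → Jul 1, 2024: 30 days (June has 30).
Jul 1, 2024 → Aug 1, 2024: 31 days (July has 31).
Aug 1, 2024 → Sep 1, 2024: 31 days (August has 31).
Sep 1, 2024 → Oct 1, 2024: 30 days (September has 30).
Oct 1, 2024 → Nov 1, 2024: 31 days (October has 31).
Nov 1, 2024 → Nov 17, 2024: 16 days.
Total: 321 days.
321 mod 7 = 6, so Monday + 6 = Sunday.

Sunday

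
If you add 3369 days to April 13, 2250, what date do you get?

+365 (one year) → Apr 13, 2251 (3004 left).
+366 (one year; includes Feb 29, 2252) → Apr 13, 2252 (2638 left).
+365 (one year) → Apr 13, 2253 (2273 left).
+365 (one year) → Apr 13, 2254 (1908 left).
+365 (one year) → Apr 13, 2255 (1543 left).
+366 (one year; includes Feb 29, 2256) → Apr 13, 2256 (1177 left).
+365 (one year) → Apr 13, 2257 (812 left).
+365 (one year) → Apr 13, 2258 (447 left).
+365 (one year) → Apr 13, 2259 (82 left).
Apr has 30 days: +18 → May 1, 2259 (64 left).
May has 31 days: +31 → Jun 1, 2259 (33 left).
Jun has 30 days: +30 → Jul 1, 2259 (3 left).
+3 → Jul 4, 2259.

July 4, 2259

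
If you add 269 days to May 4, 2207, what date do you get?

May has 31 days: +28 → Jun 1, 2207 (241 left).
Jun has 30 days: +30 → Jul 1, 2207 (211 left).
Jul has 31 days: +31 → Aug 1, 2207 (180 left).
Aug has 31 days: +31 → Sep 1, 2207 (149 left).
Sep has 30 days: +30 → Oct 1, 2207 (119 left).
Oct has 31 days: +31 → Nov 1, 2207 (88 left).
Nov has 30 days: +30 → Dec 1, 2207 (58 left).
Dec has 31 days: +31 → Jan 1, 2208 (27 left).
+27 → Jan 28, 2208.

January 28, 2208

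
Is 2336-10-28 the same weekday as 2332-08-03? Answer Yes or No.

Yes

From Aug 3, 2332 to Oct 28, 2336 is 1547 days.
1547 mod 7 = 0, so they are the same weekday.
(Aug 3, 2332 is a Wednesday; Oct 28, 2336 is a Wednesday.)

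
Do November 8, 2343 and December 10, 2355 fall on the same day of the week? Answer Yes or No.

No

From Nov 8, 2343 to Dec 10, 2355 is 4415 days.
4415 mod 7 = 5, so they are different weekdays.
(Nov 8, 2343 is a Monday; Dec 10, 2355 is a Saturday.)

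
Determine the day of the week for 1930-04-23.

Wednesday

Doomsday rule: the anchor day for the 1900s is Wednesday. For year 30: 30÷12 = 2 r 6, and 6÷4 = 1, so 2+6+1 = 9.
Wednesday + 9 ≡ Friday — that's 1930's doomsday.
In April the doomsday date is Apr 4.
Apr 23 is 19 days after Apr 4; 19 mod 7 = 5, so Friday + 5 = Wednesday.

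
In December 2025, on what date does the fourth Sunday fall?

December 28, 2025

December 1, 2025 is a Monday.
The first Sunday is therefore December 7 (6 days later).
The fourth Sunday is 7 + 3×7 = December 28.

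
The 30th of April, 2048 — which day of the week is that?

January 1, 2048 is a Wednesday.
Jan 1, 2048 → Feb 1, 2048: 31 days (January has 31).
Feb 1, 2048 → Mar 1, 2048: 29 days (February has 29).
Mar 1, 2048 → Apr 1, 2048: 31 days (March has 31).
Apr 1, 2048 → Apr 30, 2048: 29 days.
Total: 120 days.
120 mod 7 = 1, so Wednesday + 1 = Thursday.

Thursday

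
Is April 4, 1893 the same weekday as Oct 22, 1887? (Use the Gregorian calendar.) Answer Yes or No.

From Oct 22, 1887 to Apr 4, 1893 is 1991 days.
1991 mod 7 = 3, so they are different weekdays.
(Oct 22, 1887 is a Saturday; Apr 4, 1893 is a Tuesday.)

No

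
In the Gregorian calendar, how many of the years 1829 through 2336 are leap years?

Multiples of 4 in [1829,2336]: 127.
Of those, multiples of 100: 5 (not leap unless ÷400).
Multiples of 400: 1.
Leap years = 127 − 5 + 1 = 123.

123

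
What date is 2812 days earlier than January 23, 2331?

−365 (one year) → Jan 23, 2330 (2447 left).
−365 (one year) → Jan 23, 2329 (2082 left).
−366 (one year; includes Feb 29, 2328) → Jan 23, 2328 (1716 left).
−365 (one year) → Jan 23, 2327 (1351 left).
−365 (one year) → Jan 23, 2326 (986 left).
−365 (one year) → Jan 23, 2325 (621 left).
−366 (one year; includes Feb 29, 2324) → Jan 23, 2324 (255 left).
−23 → Dec 31, 2323 (end of Dec, 31 days; 232 left).
−31 → Nov 30, 2323 (end of Nov, 30 days; 201 left).
−30 → Oct 31, 2323 (end of Oct, 31 days; 171 left).
−31 → Sep 30, 2323 (end of Sep, 30 days; 140 left).
−30 → Aug 31, 2323 (end of Aug, 31 days; 110 left).
−31 → Jul 31, 2323 (end of Jul, 31 days; 79 left).
−31 → Jun 30, 2323 (end of Jun, 30 days; 48 left).
−30 → May 31, 2323 (end of May, 31 days; 18 left).
−18 → May 13, 2323.

May 13, 2323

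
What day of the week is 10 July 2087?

Thursday

Doomsday rule: the anchor day for the 2000s is Tuesday. For year 87: 87÷12 = 7 r 3, and 3÷4 = 0, so 7+3+0 = 10.
Tuesday + 10 ≡ Friday — that's 2087's doomsday.
In July the doomsday date is Jul 11.
Jul 10 is 1 day before Jul 11; 1 mod 7 = 1, so Friday − 1 = Thursday.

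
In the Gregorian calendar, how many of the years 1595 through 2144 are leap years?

Multiples of 4 in [1595,2144]: 138.
Of those, multiples of 100: 6 (not leap unless ÷400).
Multiples of 400: 2.
Leap years = 138 − 6 + 2 = 134.

134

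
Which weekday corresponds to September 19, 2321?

Doomsday rule: the anchor day for the 2300s is Wednesday. For year 21: 21÷12 = 1 r 9, and 9÷4 = 2, so 1+9+2 = 12.
Wednesday + 12 ≡ Monday — that's 2321's doomsday.
In September the doomsday date is Sep 5.
Sep 19 is 14 days after Sep 5; 14 mod 7 = 0, so Monday + 0 = Monday.

Monday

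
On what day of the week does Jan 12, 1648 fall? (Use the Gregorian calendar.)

Doomsday rule: the anchor day for the 1600s is Tuesday. For year 48: 48÷12 = 4 r 0, and 0÷4 = 0, so 4+0+0 = 4.
Tuesday + 4 ≡ Saturday — that's 1648's doomsday.
In January the doomsday date is Jan 4 (1648 is a leap year (divisible by 4)).
Jan 12 is 8 days after Jan 4; 8 mod 7 = 1, so Saturday + 1 = Sunday.

Sunday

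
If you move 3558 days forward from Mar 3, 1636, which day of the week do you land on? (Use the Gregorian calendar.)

Wednesday

Mar 3, 1636 is a Monday.
3558 mod 7 = 2, so 3558 days after a Monday is Monday + 2 = Wednesday.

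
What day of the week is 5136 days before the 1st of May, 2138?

Saturday

May 1, 2138 is a Thursday.
5136 mod 7 = 5, so 5136 days before a Thursday is Thursday − 5 = Saturday.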